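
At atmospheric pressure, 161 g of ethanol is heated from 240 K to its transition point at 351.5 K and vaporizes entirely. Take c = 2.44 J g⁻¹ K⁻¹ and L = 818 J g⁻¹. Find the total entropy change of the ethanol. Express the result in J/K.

ΔS = 525 J/K

Warming step: ΔS₁ = m c ln(T_tr/T_i) = 161 × 2.44 × ln(351.5/240) = 149.9 J/K.
Phase change: ΔS₂ = +mL/T_tr = 161 × 818 / 351.5 = 374.7 J/K.
ΔS_total = (149.9) + (374.7) = 525 J/K.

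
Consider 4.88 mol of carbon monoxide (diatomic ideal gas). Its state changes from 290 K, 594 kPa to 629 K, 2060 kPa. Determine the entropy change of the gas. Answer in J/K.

ΔS = nC_p ln(T₂/T₁) − nR ln(P₂/P₁), with C_p = 7R/2 = 29.1 J mol⁻¹ K⁻¹ for a diatomic ideal gas.
ΔS = 4.88 × [29.1 × ln(629/290) − 8.314 × ln(2060/594)] = 59.5 J/K.

ΔS = 59.5 J/K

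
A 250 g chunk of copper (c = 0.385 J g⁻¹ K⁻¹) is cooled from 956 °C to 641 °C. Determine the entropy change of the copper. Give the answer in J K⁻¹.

In kelvin: T₁ = 1229.15 K, T₂ = 914.15 K. ΔS = ∫dQ_rev/T = m c ln(T₂/T₁) = 250 × 0.385 × ln(914.15/1229.15) = -28.5 J/K.

ΔS = -28.5 J/K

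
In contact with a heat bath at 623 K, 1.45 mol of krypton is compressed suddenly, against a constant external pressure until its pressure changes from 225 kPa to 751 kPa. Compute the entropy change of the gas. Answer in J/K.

ΔS_gas = -14.5 J/K

Entropy is a state function, so ΔS_gas depends only on the end states.
For an isothermal ideal gas ΔS_gas = nR ln(P₁/P₂) = 1.45 × 8.314 × ln(225/751) = -14.5 J/K.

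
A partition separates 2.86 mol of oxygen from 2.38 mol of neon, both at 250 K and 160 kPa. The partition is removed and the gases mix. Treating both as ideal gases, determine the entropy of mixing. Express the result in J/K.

ΔS_mix = 30 J/K

Mole fractions: x_A = 2.86/5.24 = 0.546, x_B = 0.454.
ΔS_mix = −R(n_A ln x_A + n_B ln x_B) = −8.314 × (2.86 ln 0.546 + 2.38 ln 0.454) = 30 J/K.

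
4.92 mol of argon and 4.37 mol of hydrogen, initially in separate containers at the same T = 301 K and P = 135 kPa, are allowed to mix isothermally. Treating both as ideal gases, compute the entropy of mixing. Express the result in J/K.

Mole fractions: x_A = 4.92/9.29 = 0.53, x_B = 0.47.
ΔS_mix = −R(n_A ln x_A + n_B ln x_B) = −8.314 × (4.92 ln 0.53 + 4.37 ln 0.47) = 53.4 J/K.

ΔS_mix = 53.4 J/K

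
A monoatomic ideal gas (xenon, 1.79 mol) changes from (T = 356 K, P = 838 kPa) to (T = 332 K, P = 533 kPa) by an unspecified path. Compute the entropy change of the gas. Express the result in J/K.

ΔS = nC_p ln(T₂/T₁) − nR ln(P₂/P₁), with C_p = 5R/2 = 20.79 J mol⁻¹ K⁻¹ for a monoatomic ideal gas.
ΔS = 1.79 × [20.79 × ln(332/356) − 8.314 × ln(533/838)] = 4.14 J/K.

ΔS = 4.14 J/K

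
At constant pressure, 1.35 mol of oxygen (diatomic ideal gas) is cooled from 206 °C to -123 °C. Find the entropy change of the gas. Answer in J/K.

ΔS = -45.6 J/K

In kelvin: T₁ = 479.15 K, T₂ = 150.15 K. At constant pressure, ΔS = nC_p ln(T₂/T₁) with C_p = 7R/2 = 29.1 J mol⁻¹ K⁻¹.
ΔS = 1.35 × 29.1 × ln(150.15/479.15) = -45.6 J/K.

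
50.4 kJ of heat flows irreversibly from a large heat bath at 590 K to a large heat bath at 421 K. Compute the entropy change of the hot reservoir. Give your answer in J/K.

The hot reservoir loses heat Q, so ΔS_hot = −Q/T_H = −50400/590 = -85.4 J/K.

ΔS_hot = -85.4 J/K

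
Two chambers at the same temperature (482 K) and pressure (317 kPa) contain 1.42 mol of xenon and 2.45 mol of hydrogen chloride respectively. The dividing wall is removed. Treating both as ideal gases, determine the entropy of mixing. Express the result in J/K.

Mole fractions: x_A = 1.42/3.87 = 0.367, x_B = 0.633.
ΔS_mix = −R(n_A ln x_A + n_B ln x_B) = −8.314 × (1.42 ln 0.367 + 2.45 ln 0.633) = 21.1 J/K.

ΔS_mix = 21.1 J/K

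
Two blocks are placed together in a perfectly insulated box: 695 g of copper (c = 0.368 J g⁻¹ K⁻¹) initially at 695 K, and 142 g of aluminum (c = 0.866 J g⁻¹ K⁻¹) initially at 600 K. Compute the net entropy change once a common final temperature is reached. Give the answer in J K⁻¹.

Energy balance: T_f = (m₁c₁T₁ + m₂c₂T₂)/(m₁c₁ + m₂c₂) = 664.15 K.
ΔS₁ = m₁c₁ ln(T_f/T₁) = 255.76 × ln(664.15/695) = -11.611 J/K.
ΔS₂ = m₂c₂ ln(T_f/T₂) = 122.972 × ln(664.15/600) = 12.492 J/K.
ΔS_total = -11.611 + 12.492 = 0.881 J/K.

ΔS_total = 0.881 J/K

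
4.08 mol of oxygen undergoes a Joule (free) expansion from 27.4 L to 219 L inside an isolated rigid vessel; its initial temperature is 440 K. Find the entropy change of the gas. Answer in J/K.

No heat is exchanged and no work is done, so the ideal-gas temperature stays constant.
Entropy is a state function; using a reversible isothermal path, ΔS_gas = nR ln(V₂/V₁) = 4.08 × 8.314 × ln(219/27.4) = 70.5 J/K.

ΔS_gas = 70.5 J/K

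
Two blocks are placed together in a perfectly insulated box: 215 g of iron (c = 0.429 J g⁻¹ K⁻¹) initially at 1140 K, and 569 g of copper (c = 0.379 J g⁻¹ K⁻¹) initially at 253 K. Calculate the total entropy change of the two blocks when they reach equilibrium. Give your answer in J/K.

Energy balance: T_f = (m₁c₁T₁ + m₂c₂T₂)/(m₁c₁ + m₂c₂) = 518.72 K.
ΔS₁ = m₁c₁ ln(T_f/T₁) = 92.235 × ln(518.72/1140) = -72.63 J/K.
ΔS₂ = m₂c₂ ln(T_f/T₂) = 215.651 × ln(518.72/253) = 154.8 J/K.
ΔS_total = -72.63 + 154.8 = 82.2 J/K.

ΔS_total = 82.2 J/K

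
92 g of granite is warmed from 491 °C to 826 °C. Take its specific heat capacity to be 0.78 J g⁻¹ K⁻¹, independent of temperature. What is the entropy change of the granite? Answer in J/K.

In kelvin: T₁ = 764.15 K, T₂ = 1099.15 K. ΔS = ∫dQ_rev/T = m c ln(T₂/T₁) = 92 × 0.78 × ln(1099.15/764.15) = 26.1 J/K.

ΔS = 26.1 J/K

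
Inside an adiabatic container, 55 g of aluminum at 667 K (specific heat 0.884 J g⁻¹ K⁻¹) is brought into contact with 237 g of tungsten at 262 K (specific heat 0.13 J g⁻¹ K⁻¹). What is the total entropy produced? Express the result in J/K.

Energy balance: T_f = (m₁c₁T₁ + m₂c₂T₂)/(m₁c₁ + m₂c₂) = 509.91 K.
ΔS₁ = m₁c₁ ln(T_f/T₁) = 48.62 × ln(509.91/667) = -13.06 J/K.
ΔS₂ = m₂c₂ ln(T_f/T₂) = 30.81 × ln(509.91/262) = 20.52 J/K.
ΔS_total = -13.06 + 20.52 = 7.46 J/K.

ΔS_total = 7.46 J/K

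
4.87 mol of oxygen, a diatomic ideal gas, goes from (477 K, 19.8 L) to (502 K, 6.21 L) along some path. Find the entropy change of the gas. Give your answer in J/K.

ΔS = -41.8 J/K

Entropy is a state function: ΔS = nC_V ln(T₂/T₁) + nR ln(V₂/V₁), with C_V = 5R/2 = 20.79 J mol⁻¹ K⁻¹ for a diatomic ideal gas.
ΔS = 4.87 × [20.79 × ln(502/477) + 8.314 × ln(6.21/19.8)] = -41.8 J/K.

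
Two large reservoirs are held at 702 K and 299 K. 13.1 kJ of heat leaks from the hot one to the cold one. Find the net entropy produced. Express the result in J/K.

ΔS_total = 25.2 J/K

ΔS_hot = −Q/T_H = −13100/702 = -18.66 J/K and ΔS_cold = +Q/T_C = 13100/299 = 43.81 J/K.
ΔS_total = -18.66 + 43.81 = 25.2 J/K, positive as the second law requires.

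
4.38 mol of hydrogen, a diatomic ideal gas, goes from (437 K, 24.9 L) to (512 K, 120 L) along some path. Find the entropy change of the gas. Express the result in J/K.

Entropy is a state function: ΔS = nC_V ln(T₂/T₁) + nR ln(V₂/V₁), with C_V = 5R/2 = 20.79 J mol⁻¹ K⁻¹ for a diatomic ideal gas.
ΔS = 4.38 × [20.79 × ln(512/437) + 8.314 × ln(120/24.9)] = 71.7 J/K.

ΔS = 71.7 J/K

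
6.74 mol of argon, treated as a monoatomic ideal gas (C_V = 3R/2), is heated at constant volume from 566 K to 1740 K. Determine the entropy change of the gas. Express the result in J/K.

At constant volume, ΔS = nC_V ln(T₂/T₁) with C_V = 3R/2 = 12.47 J mol⁻¹ K⁻¹.
ΔS = 6.74 × 12.47 × ln(1740/566) = 94.4 J/K.

ΔS = 94.4 J/K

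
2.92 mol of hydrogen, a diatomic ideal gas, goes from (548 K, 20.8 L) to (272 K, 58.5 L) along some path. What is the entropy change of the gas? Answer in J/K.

Entropy is a state function: ΔS = nC_V ln(T₂/T₁) + nR ln(V₂/V₁), with C_V = 5R/2 = 20.79 J mol⁻¹ K⁻¹ for a diatomic ideal gas.
ΔS = 2.92 × [20.79 × ln(272/548) + 8.314 × ln(58.5/20.8)] = -17.4 J/K.

ΔS = -17.4 J/K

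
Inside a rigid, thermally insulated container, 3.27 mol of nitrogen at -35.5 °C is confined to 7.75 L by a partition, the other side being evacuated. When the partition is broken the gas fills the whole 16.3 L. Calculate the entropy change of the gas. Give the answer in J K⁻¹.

For an ideal gas in free expansion Q = 0 and W = 0, so T is unchanged.
Entropy is a state function; using a reversible isothermal path, ΔS_gas = nR ln(V₂/V₁) = 3.27 × 8.314 × ln(16.3/7.75) = 20.2 J/K.

ΔS_gas = 20.2 J/K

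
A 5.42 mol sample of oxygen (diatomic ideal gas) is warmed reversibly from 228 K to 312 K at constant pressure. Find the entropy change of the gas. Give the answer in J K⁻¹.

At constant pressure, ΔS = nC_p ln(T₂/T₁) with C_p = 7R/2 = 29.1 J mol⁻¹ K⁻¹.
ΔS = 5.42 × 29.1 × ln(312/228) = 49.5 J/K.

ΔS = 49.5 J/K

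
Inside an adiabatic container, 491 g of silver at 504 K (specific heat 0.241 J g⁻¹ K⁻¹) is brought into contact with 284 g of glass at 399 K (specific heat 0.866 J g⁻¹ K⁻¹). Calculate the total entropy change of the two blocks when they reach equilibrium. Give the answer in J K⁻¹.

Energy balance: T_f = (m₁c₁T₁ + m₂c₂T₂)/(m₁c₁ + m₂c₂) = 433.11 K.
ΔS₁ = m₁c₁ ln(T_f/T₁) = 118.331 × ln(433.11/504) = -17.938 J/K.
ΔS₂ = m₂c₂ ln(T_f/T₂) = 245.944 × ln(433.11/399) = 20.174 J/K.
ΔS_total = -17.938 + 20.174 = 2.24 J/K.

ΔS_total = 2.24 J/K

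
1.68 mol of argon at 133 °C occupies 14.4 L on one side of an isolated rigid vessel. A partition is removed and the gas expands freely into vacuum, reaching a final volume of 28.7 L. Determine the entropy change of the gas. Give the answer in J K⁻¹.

ΔS_gas = 9.63 J/K

No heat is exchanged and no work is done, so the ideal-gas temperature stays constant.
Entropy is a state function; using a reversible isothermal path, ΔS_gas = nR ln(V₂/V₁) = 1.68 × 8.314 × ln(28.7/14.4) = 9.63 J/K.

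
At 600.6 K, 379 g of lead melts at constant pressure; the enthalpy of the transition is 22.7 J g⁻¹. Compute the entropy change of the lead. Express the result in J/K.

ΔS = 14.3 J/K

Heat absorbed by the substance: Q = mL = 379 × 22.7 = 8603.3 J.
At constant T, ΔS = Q_rev/T = 8603.3 / 600.6 = 14.3 J/K.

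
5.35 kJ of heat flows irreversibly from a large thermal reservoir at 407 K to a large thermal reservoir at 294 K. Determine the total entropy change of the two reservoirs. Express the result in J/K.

ΔS_hot = −Q/T_H = −5350/407 = -13.145 J/K and ΔS_cold = +Q/T_C = 5350/294 = 18.197 J/K.
ΔS_total = -13.145 + 18.197 = 5.05 J/K, positive as the second law requires.

ΔS_total = 5.05 J/K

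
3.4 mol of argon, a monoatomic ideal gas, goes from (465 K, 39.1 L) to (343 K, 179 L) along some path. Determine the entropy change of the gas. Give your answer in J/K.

Entropy is a state function: ΔS = nC_V ln(T₂/T₁) + nR ln(V₂/V₁), with C_V = 3R/2 = 12.47 J mol⁻¹ K⁻¹ for a monoatomic ideal gas.
ΔS = 3.4 × [12.47 × ln(343/465) + 8.314 × ln(179/39.1)] = 30.1 J/K.

ΔS = 30.1 J/K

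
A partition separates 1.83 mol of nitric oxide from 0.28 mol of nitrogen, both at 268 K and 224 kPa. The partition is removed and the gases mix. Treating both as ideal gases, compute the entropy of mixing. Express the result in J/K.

Mole fractions: x_A = 1.83/2.11 = 0.867, x_B = 0.133.
ΔS_mix = −R(n_A ln x_A + n_B ln x_B) = −8.314 × (1.83 ln 0.867 + 0.28 ln 0.133) = 6.87 J/K.

ΔS_mix = 6.87 J/K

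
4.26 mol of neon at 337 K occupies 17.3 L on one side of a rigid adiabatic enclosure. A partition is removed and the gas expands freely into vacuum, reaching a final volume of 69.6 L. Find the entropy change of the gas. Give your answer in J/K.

For an ideal gas in free expansion Q = 0 and W = 0, so T is unchanged.
Entropy is a state function; using a reversible isothermal path, ΔS_gas = nR ln(V₂/V₁) = 4.26 × 8.314 × ln(69.6/17.3) = 49.3 J/K.

ΔS_gas = 49.3 J/K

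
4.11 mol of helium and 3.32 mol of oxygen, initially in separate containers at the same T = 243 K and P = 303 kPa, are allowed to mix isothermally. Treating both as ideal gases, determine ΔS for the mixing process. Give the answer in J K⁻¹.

ΔS_mix = 42.5 J/K

Mole fractions: x_A = 4.11/7.43 = 0.553, x_B = 0.447.
ΔS_mix = −R(n_A ln x_A + n_B ln x_B) = −8.314 × (4.11 ln 0.553 + 3.32 ln 0.447) = 42.5 J/K.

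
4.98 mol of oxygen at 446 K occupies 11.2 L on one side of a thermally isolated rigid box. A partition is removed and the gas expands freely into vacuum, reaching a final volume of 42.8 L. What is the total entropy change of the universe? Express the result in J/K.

No heat is exchanged and no work is done, so the ideal-gas temperature stays constant.
Entropy is a state function; using a reversible isothermal path, ΔS_gas = nR ln(V₂/V₁) = 4.98 × 8.314 × ln(42.8/11.2) = 55.5 J/K.
The insulated surroundings exchange no heat, so ΔS_surr = 0 and ΔS_universe = ΔS_gas.

ΔS_universe = 55.5 J/K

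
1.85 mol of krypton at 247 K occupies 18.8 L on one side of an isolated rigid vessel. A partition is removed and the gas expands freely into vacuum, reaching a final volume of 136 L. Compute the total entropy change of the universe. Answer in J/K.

No heat is exchanged and no work is done, so the ideal-gas temperature stays constant.
Entropy is a state function; using a reversible isothermal path, ΔS_gas = nR ln(V₂/V₁) = 1.85 × 8.314 × ln(136/18.8) = 30.4 J/K.
The insulated surroundings exchange no heat, so ΔS_surr = 0 and ΔS_universe = ΔS_gas.

ΔS_universe = 30.4 J/K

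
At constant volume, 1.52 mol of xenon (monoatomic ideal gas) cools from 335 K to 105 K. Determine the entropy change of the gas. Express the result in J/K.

At constant volume, ΔS = nC_V ln(T₂/T₁) with C_V = 3R/2 = 12.47 J mol⁻¹ K⁻¹.
ΔS = 1.52 × 12.47 × ln(105/335) = -22 J/K.

ΔS = -22 J/K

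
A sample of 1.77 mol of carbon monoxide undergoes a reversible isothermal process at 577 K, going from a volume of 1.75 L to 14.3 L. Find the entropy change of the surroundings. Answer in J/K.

For an isothermal ideal gas ΔS_gas = nR ln(V₂/V₁) = 1.77 × 8.314 × ln(14.3/1.75) = 30.9 J/K.
The process is reversible, so ΔS_surr = −ΔS_gas = -30.9 J/K and ΔS_universe = 0.

ΔS_surr = -30.9 J/K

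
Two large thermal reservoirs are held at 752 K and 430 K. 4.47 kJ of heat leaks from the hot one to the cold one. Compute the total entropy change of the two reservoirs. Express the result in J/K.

ΔS_total = 4.45 J/K

ΔS_hot = −Q/T_H = −4470/752 = -5.9441 J/K and ΔS_cold = +Q/T_C = 4470/430 = 10.395 J/K.
ΔS_total = -5.9441 + 10.395 = 4.45 J/K, positive as the second law requires.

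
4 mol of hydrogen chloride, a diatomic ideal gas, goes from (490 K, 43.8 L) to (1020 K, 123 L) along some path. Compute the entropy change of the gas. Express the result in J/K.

ΔS = 95.3 J/K

Entropy is a state function: ΔS = nC_V ln(T₂/T₁) + nR ln(V₂/V₁), with C_V = 5R/2 = 20.79 J mol⁻¹ K⁻¹ for a diatomic ideal gas.
ΔS = 4 × [20.79 × ln(1020/490) + 8.314 × ln(123/43.8)] = 95.3 J/K.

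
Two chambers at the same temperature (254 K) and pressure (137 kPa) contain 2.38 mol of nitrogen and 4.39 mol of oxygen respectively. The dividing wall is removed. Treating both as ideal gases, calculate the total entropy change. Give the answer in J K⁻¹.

ΔS_mix = 36.5 J/K

Mole fractions: x_A = 2.38/6.77 = 0.352, x_B = 0.648.
ΔS_mix = −R(n_A ln x_A + n_B ln x_B) = −8.314 × (2.38 ln 0.352 + 4.39 ln 0.648) = 36.5 J/K.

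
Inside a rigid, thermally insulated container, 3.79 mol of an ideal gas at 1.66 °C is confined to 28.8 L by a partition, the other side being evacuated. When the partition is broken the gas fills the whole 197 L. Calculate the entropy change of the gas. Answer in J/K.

ΔS_gas = 60.6 J/K

No heat is exchanged and no work is done, so the ideal-gas temperature stays constant.
Entropy is a state function; using a reversible isothermal path, ΔS_gas = nR ln(V₂/V₁) = 3.79 × 8.314 × ln(197/28.8) = 60.6 J/K.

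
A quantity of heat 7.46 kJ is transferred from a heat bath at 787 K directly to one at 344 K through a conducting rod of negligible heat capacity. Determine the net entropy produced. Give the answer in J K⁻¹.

ΔS_total = 12.2 J/K

ΔS_hot = −Q/T_H = −7460/787 = -9.479 J/K and ΔS_cold = +Q/T_C = 7460/344 = 21.69 J/K.
ΔS_total = -9.479 + 21.69 = 12.2 J/K, positive as the second law requires.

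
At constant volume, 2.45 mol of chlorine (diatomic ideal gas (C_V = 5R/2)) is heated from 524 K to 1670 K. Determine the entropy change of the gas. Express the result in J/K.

At constant volume, ΔS = nC_V ln(T₂/T₁) with C_V = 5R/2 = 20.79 J mol⁻¹ K⁻¹.
ΔS = 2.45 × 20.79 × ln(1670/524) = 59 J/K.

ΔS = 59 J/K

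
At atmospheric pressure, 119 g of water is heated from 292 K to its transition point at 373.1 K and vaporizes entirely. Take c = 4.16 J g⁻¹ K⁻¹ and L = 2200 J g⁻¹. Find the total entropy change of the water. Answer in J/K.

ΔS = 823 J/K

Warming step: ΔS₁ = m c ln(T_tr/T_i) = 119 × 4.16 × ln(373.1/292) = 121.3 J/K.
Phase change: ΔS₂ = +mL/T_tr = 119 × 2200 / 373.1 = 701.7 J/K.
ΔS_total = (121.3) + (701.7) = 823 J/K.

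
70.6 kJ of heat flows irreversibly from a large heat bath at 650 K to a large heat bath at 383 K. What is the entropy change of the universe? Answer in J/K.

ΔS_hot = −Q/T_H = −70600/650 = -108.6 J/K and ΔS_cold = +Q/T_C = 70600/383 = 184.3 J/K.
ΔS_total = -108.6 + 184.3 = 75.7 J/K, positive as the second law requires.

ΔS_total = 75.7 J/K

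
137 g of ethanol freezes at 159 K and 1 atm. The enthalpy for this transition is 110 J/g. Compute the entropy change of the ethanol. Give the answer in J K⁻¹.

Heat released by the substance: Q = −mL = −137 × 110 = −15070 J.
At constant T, ΔS = Q_rev/T = −15070 / 159 = -94.8 J/K.

ΔS = -94.8 J/K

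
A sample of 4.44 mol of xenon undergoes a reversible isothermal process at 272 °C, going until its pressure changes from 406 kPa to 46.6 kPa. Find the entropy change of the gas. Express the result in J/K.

ΔS_gas = 79.9 J/K

For an isothermal ideal gas ΔS_gas = nR ln(P₁/P₂) = 4.44 × 8.314 × ln(406/46.6) = 79.9 J/K.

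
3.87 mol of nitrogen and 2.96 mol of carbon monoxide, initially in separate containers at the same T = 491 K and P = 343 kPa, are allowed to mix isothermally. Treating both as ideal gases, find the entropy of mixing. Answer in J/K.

ΔS_mix = 38.9 J/K

Mole fractions: x_A = 3.87/6.83 = 0.567, x_B = 0.433.
ΔS_mix = −R(n_A ln x_A + n_B ln x_B) = −8.314 × (3.87 ln 0.567 + 2.96 ln 0.433) = 38.9 J/K.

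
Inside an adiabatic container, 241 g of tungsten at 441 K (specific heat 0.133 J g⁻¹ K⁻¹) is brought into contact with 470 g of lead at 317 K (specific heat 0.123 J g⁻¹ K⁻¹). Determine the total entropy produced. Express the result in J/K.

Energy balance: T_f = (m₁c₁T₁ + m₂c₂T₂)/(m₁c₁ + m₂c₂) = 361.23 K.
ΔS₁ = m₁c₁ ln(T_f/T₁) = 32.053 × ln(361.23/441) = -6.396 J/K.
ΔS₂ = m₂c₂ ln(T_f/T₂) = 57.81 × ln(361.23/317) = 7.551 J/K.
ΔS_total = -6.396 + 7.551 = 1.16 J/K.

ΔS_total = 1.16 J/K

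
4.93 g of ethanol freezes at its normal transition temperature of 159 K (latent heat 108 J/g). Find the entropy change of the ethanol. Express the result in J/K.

ΔS = -3.35 J/K

Heat released by the substance: Q = −mL = −4.93 × 108 = −532.44 J.
At constant T, ΔS = Q_rev/T = −532.44 / 159 = -3.35 J/K.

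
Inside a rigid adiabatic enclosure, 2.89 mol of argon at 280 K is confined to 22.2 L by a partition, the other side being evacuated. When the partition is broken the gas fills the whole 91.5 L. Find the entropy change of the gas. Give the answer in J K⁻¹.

ΔS_gas = 34 J/K

For an ideal gas in free expansion Q = 0 and W = 0, so T is unchanged.
Entropy is a state function; using a reversible isothermal path, ΔS_gas = nR ln(V₂/V₁) = 2.89 × 8.314 × ln(91.5/22.2) = 34 J/K.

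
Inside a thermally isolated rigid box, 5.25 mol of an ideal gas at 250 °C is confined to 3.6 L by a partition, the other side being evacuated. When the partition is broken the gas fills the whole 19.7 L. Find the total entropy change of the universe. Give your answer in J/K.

ΔS_universe = 74.2 J/K

For an ideal gas in free expansion Q = 0 and W = 0, so T is unchanged.
Entropy is a state function; using a reversible isothermal path, ΔS_gas = nR ln(V₂/V₁) = 5.25 × 8.314 × ln(19.7/3.6) = 74.2 J/K.
The insulated surroundings exchange no heat, so ΔS_surr = 0 and ΔS_universe = ΔS_gas.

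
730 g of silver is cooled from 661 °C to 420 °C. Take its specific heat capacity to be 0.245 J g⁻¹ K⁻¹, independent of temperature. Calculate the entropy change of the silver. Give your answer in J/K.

ΔS = -53.4 J/K

In kelvin: T₁ = 934.15 K, T₂ = 693.15 K. ΔS = ∫dQ_rev/T = m c ln(T₂/T₁) = 730 × 0.245 × ln(693.15/934.15) = -53.4 J/K.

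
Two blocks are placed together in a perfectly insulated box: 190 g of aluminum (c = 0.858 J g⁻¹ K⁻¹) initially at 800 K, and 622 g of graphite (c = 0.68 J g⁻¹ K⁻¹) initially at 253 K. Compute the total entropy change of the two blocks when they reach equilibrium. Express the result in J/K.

Energy balance: T_f = (m₁c₁T₁ + m₂c₂T₂)/(m₁c₁ + m₂c₂) = 405.18 K.
ΔS₁ = m₁c₁ ln(T_f/T₁) = 163.02 × ln(405.18/800) = -110.9 J/K.
ΔS₂ = m₂c₂ ln(T_f/T₂) = 422.96 × ln(405.18/253) = 199.2 J/K.
ΔS_total = -110.9 + 199.2 = 88.3 J/K.

ΔS_total = 88.3 J/K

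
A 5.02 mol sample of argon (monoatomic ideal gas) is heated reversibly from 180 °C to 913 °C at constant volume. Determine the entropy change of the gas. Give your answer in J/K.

ΔS = 60.2 J/K

In kelvin: T₁ = 453.15 K, T₂ = 1186.15 K. At constant volume, ΔS = nC_V ln(T₂/T₁) with C_V = 3R/2 = 12.47 J mol⁻¹ K⁻¹.
ΔS = 5.02 × 12.47 × ln(1186.15/453.15) = 60.2 J/K.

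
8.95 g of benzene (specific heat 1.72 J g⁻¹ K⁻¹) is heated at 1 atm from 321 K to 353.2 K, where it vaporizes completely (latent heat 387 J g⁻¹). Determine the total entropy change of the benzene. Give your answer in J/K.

ΔS = 11.3 J/K

Warming step: ΔS₁ = m c ln(T_tr/T_i) = 8.95 × 1.72 × ln(353.2/321) = 1.472 J/K.
Phase change: ΔS₂ = +mL/T_tr = 8.95 × 387 / 353.2 = 9.806 J/K.
ΔS_total = (1.472) + (9.806) = 11.3 J/K.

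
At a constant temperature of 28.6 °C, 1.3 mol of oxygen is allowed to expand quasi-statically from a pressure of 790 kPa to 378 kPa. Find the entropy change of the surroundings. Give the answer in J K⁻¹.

ΔS_surr = -7.97 J/K

For an isothermal ideal gas ΔS_gas = nR ln(P₁/P₂) = 1.3 × 8.314 × ln(790/378) = 7.97 J/K.
The process is reversible, so ΔS_surr = −ΔS_gas = -7.97 J/K and ΔS_universe = 0.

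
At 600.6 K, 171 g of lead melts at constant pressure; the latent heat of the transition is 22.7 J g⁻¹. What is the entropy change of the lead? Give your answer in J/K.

Heat absorbed by the substance: Q = mL = 171 × 22.7 = 3881.7 J.
At constant T, ΔS = Q_rev/T = 3881.7 / 600.6 = 6.46 J/K.

ΔS = 6.46 J/K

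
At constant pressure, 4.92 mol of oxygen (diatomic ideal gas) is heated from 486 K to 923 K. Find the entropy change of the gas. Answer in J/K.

At constant pressure, ΔS = nC_p ln(T₂/T₁) with C_p = 7R/2 = 29.1 J mol⁻¹ K⁻¹.
ΔS = 4.92 × 29.1 × ln(923/486) = 91.8 J/K.

ΔS = 91.8 J/K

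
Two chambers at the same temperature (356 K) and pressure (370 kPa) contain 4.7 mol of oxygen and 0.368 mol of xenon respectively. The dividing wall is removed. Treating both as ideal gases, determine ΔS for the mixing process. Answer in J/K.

Mole fractions: x_A = 4.7/5.07 = 0.927, x_B = 0.0726.
ΔS_mix = −R(n_A ln x_A + n_B ln x_B) = −8.314 × (4.7 ln 0.927 + 0.368 ln 0.0726) = 11 J/K.

ΔS_mix = 11 J/K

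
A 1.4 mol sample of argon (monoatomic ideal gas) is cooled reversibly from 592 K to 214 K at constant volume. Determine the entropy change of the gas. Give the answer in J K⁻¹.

At constant volume, ΔS = nC_V ln(T₂/T₁) with C_V = 3R/2 = 12.47 J mol⁻¹ K⁻¹.
ΔS = 1.4 × 12.47 × ln(214/592) = -17.8 J/K.

ΔS = -17.8 J/K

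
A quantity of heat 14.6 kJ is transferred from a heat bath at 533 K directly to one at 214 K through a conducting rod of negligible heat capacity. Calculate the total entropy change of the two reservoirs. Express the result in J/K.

ΔS_total = 40.8 J/K

ΔS_hot = −Q/T_H = −14600/533 = -27.39 J/K and ΔS_cold = +Q/T_C = 14600/214 = 68.22 J/K.
ΔS_total = -27.39 + 68.22 = 40.8 J/K, positive as the second law requires.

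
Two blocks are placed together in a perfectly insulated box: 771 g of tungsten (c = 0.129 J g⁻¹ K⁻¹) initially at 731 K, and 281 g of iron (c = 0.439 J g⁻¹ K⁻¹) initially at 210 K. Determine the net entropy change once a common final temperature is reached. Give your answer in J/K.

ΔS_total = 42 J/K

Energy balance: T_f = (m₁c₁T₁ + m₂c₂T₂)/(m₁c₁ + m₂c₂) = 442.56 K.
ΔS₁ = m₁c₁ ln(T_f/T₁) = 99.459 × ln(442.56/731) = -49.91 J/K.
ΔS₂ = m₂c₂ ln(T_f/T₂) = 123.359 × ln(442.56/210) = 91.96 J/K.
ΔS_total = -49.91 + 91.96 = 42 J/K.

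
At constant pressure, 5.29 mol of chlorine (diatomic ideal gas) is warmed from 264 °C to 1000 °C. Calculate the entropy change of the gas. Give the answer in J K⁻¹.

In kelvin: T₁ = 537.15 K, T₂ = 1273.15 K. At constant pressure, ΔS = nC_p ln(T₂/T₁) with C_p = 7R/2 = 29.1 J mol⁻¹ K⁻¹.
ΔS = 5.29 × 29.1 × ln(1273.15/537.15) = 133 J/K.

ΔS = 133 J/K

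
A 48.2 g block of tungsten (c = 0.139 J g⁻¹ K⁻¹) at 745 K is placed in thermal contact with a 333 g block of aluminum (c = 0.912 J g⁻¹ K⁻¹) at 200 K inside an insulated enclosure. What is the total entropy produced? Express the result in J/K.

Energy balance: T_f = (m₁c₁T₁ + m₂c₂T₂)/(m₁c₁ + m₂c₂) = 211.76 K.
ΔS₁ = m₁c₁ ln(T_f/T₁) = 6.6998 × ln(211.76/745) = -8.428 J/K.
ΔS₂ = m₂c₂ ln(T_f/T₂) = 303.696 × ln(211.76/200) = 17.36 J/K.
ΔS_total = -8.428 + 17.36 = 8.93 J/K.

ΔS_total = 8.93 J/K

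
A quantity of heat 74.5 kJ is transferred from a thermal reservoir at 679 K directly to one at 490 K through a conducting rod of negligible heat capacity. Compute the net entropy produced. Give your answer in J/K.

ΔS_hot = −Q/T_H = −74500/679 = -109.7 J/K and ΔS_cold = +Q/T_C = 74500/490 = 152 J/K.
ΔS_total = -109.7 + 152 = 42.3 J/K, positive as the second law requires.

ΔS_total = 42.3 J/K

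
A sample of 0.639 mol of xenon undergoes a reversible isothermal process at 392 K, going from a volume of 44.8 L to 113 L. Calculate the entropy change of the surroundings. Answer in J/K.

ΔS_surr = -4.92 J/K

For an isothermal ideal gas ΔS_gas = nR ln(V₂/V₁) = 0.639 × 8.314 × ln(113/44.8) = 4.92 J/K.
The process is reversible, so ΔS_surr = −ΔS_gas = -4.92 J/K and ΔS_universe = 0.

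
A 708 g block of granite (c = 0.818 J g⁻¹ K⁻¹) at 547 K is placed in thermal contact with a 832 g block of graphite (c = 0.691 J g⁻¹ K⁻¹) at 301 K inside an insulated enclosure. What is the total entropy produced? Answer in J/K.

Energy balance: T_f = (m₁c₁T₁ + m₂c₂T₂)/(m₁c₁ + m₂c₂) = 424.45 K.
ΔS₁ = m₁c₁ ln(T_f/T₁) = 579.144 × ln(424.45/547) = -146.9 J/K.
ΔS₂ = m₂c₂ ln(T_f/T₂) = 574.912 × ln(424.45/301) = 197.6 J/K.
ΔS_total = -146.9 + 197.6 = 50.7 J/K.

ΔS_total = 50.7 J/K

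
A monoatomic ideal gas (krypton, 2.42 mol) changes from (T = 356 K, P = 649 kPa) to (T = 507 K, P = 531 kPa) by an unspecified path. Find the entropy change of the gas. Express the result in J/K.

ΔS = 21.8 J/K

ΔS = nC_p ln(T₂/T₁) − nR ln(P₂/P₁), with C_p = 5R/2 = 20.79 J mol⁻¹ K⁻¹ for a monoatomic ideal gas.
ΔS = 2.42 × [20.79 × ln(507/356) − 8.314 × ln(531/649)] = 21.8 J/K.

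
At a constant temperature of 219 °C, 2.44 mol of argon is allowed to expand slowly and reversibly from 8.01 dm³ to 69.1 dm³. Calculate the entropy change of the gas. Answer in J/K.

ΔS_gas = 43.7 J/K

For an isothermal ideal gas ΔS_gas = nR ln(V₂/V₁) = 2.44 × 8.314 × ln(69.1/8.01) = 43.7 J/K.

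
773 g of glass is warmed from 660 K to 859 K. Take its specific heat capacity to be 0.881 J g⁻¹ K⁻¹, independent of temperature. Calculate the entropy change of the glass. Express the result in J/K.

ΔS = 179 J/K

ΔS = ∫dQ_rev/T = m c ln(T₂/T₁) = 773 × 0.881 × ln(859/660) = 179 J/K.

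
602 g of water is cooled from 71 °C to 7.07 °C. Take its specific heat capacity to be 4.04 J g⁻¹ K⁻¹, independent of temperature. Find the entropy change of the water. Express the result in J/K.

In kelvin: T₁ = 344.15 K, T₂ = 280.22 K. ΔS = ∫dQ_rev/T = m c ln(T₂/T₁) = 602 × 4.04 × ln(280.22/344.15) = -500 J/K.

ΔS = -500 J/K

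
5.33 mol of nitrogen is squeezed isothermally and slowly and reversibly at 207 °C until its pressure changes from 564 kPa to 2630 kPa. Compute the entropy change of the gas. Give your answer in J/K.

For an isothermal ideal gas ΔS_gas = nR ln(P₁/P₂) = 5.33 × 8.314 × ln(564/2630) = -68.2 J/K.

ΔS_gas = -68.2 J/K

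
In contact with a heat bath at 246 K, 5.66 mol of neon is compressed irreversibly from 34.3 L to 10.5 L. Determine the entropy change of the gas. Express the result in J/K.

Entropy is a state function, so ΔS_gas depends only on the end states.
For an isothermal ideal gas ΔS_gas = nR ln(V₂/V₁) = 5.66 × 8.314 × ln(10.5/34.3) = -55.7 J/K.

ΔS_gas = -55.7 J/K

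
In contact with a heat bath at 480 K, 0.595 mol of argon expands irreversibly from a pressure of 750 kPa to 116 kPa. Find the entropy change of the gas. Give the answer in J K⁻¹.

Entropy is a state function, so ΔS_gas depends only on the end states.
For an isothermal ideal gas ΔS_gas = nR ln(P₁/P₂) = 0.595 × 8.314 × ln(750/116) = 9.23 J/K.

ΔS_gas = 9.23 J/K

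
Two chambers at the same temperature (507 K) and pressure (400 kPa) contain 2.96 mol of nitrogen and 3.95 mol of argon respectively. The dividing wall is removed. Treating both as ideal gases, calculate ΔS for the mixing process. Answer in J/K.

ΔS_mix = 39.2 J/K

Mole fractions: x_A = 2.96/6.91 = 0.428, x_B = 0.572.
ΔS_mix = −R(n_A ln x_A + n_B ln x_B) = −8.314 × (2.96 ln 0.428 + 3.95 ln 0.572) = 39.2 J/K.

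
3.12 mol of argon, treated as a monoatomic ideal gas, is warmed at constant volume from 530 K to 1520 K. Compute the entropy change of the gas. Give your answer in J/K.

ΔS = 41 J/K

At constant volume, ΔS = nC_V ln(T₂/T₁) with C_V = 3R/2 = 12.47 J mol⁻¹ K⁻¹.
ΔS = 3.12 × 12.47 × ln(1520/530) = 41 J/K.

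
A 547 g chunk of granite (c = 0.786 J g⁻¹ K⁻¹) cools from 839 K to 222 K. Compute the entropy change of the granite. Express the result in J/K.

ΔS = ∫dQ_rev/T = m c ln(T₂/T₁) = 547 × 0.786 × ln(222/839) = -572 J/K.

ΔS = -572 J/K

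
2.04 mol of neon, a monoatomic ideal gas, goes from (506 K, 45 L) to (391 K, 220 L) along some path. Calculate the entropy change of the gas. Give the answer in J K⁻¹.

Entropy is a state function: ΔS = nC_V ln(T₂/T₁) + nR ln(V₂/V₁), with C_V = 3R/2 = 12.47 J mol⁻¹ K⁻¹ for a monoatomic ideal gas.
ΔS = 2.04 × [12.47 × ln(391/506) + 8.314 × ln(220/45)] = 20.4 J/K.

ΔS = 20.4 J/K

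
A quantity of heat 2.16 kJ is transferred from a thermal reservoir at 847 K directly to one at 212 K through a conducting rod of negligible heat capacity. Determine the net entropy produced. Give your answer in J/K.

ΔS_total = 7.64 J/K

ΔS_hot = −Q/T_H = −2160/847 = -2.55 J/K and ΔS_cold = +Q/T_C = 2160/212 = 10.19 J/K.
ΔS_total = -2.55 + 10.19 = 7.64 J/K, positive as the second law requires.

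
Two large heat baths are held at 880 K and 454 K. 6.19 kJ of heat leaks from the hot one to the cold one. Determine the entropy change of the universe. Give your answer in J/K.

ΔS_hot = −Q/T_H = −6190/880 = -7.034 J/K and ΔS_cold = +Q/T_C = 6190/454 = 13.63 J/K.
ΔS_total = -7.034 + 13.63 = 6.6 J/K, positive as the second law requires.

ΔS_total = 6.6 J/K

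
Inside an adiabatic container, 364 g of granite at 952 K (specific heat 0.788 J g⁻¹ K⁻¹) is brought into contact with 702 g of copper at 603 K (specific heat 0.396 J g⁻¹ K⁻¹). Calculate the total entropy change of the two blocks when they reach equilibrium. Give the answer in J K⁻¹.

ΔS_total = 14.6 J/K

Energy balance: T_f = (m₁c₁T₁ + m₂c₂T₂)/(m₁c₁ + m₂c₂) = 780.23 K.
ΔS₁ = m₁c₁ ln(T_f/T₁) = 286.832 × ln(780.23/952) = -57.07 J/K.
ΔS₂ = m₂c₂ ln(T_f/T₂) = 277.992 × ln(780.23/603) = 71.63 J/K.
ΔS_total = -57.07 + 71.63 = 14.6 J/K.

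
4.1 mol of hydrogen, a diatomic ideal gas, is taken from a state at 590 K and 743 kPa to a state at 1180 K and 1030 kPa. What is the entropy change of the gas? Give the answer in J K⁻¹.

ΔS = 71.6 J/K

ΔS = nC_p ln(T₂/T₁) − nR ln(P₂/P₁), with C_p = 7R/2 = 29.1 J mol⁻¹ K⁻¹ for a diatomic ideal gas.
ΔS = 4.1 × [29.1 × ln(1180/590) − 8.314 × ln(1030/743)] = 71.6 J/K.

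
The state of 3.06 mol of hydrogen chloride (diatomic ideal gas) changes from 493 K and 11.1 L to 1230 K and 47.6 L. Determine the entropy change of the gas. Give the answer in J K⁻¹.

Entropy is a state function: ΔS = nC_V ln(T₂/T₁) + nR ln(V₂/V₁), with C_V = 5R/2 = 20.79 J mol⁻¹ K⁻¹ for a diatomic ideal gas.
ΔS = 3.06 × [20.79 × ln(1230/493) + 8.314 × ln(47.6/11.1)] = 95.2 J/K.

ΔS = 95.2 J/K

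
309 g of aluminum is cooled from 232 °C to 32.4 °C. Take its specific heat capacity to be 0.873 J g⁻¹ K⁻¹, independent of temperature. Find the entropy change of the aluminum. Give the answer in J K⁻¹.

In kelvin: T₁ = 505.15 K, T₂ = 305.55 K. ΔS = ∫dQ_rev/T = m c ln(T₂/T₁) = 309 × 0.873 × ln(305.55/505.15) = -136 J/K.

ΔS = -136 J/K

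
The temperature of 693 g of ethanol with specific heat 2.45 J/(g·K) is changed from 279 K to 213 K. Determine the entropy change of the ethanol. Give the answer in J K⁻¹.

ΔS = ∫dQ_rev/T = m c ln(T₂/T₁) = 693 × 2.45 × ln(213/279) = -458 J/K.

ΔS = -458 J/K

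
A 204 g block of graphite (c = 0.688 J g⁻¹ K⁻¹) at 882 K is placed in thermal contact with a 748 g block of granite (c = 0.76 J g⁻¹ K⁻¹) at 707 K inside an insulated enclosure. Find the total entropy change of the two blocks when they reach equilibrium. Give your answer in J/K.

ΔS_total = 2.88 J/K

Energy balance: T_f = (m₁c₁T₁ + m₂c₂T₂)/(m₁c₁ + m₂c₂) = 741.65 K.
ΔS₁ = m₁c₁ ln(T_f/T₁) = 140.352 × ln(741.65/882) = -24.32 J/K.
ΔS₂ = m₂c₂ ln(T_f/T₂) = 568.48 × ln(741.65/707) = 27.2 J/K.
ΔS_total = -24.32 + 27.2 = 2.88 J/K.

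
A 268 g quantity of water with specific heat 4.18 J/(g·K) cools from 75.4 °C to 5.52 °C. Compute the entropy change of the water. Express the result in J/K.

In kelvin: T₁ = 348.55 K, T₂ = 278.67 K. ΔS = ∫dQ_rev/T = m c ln(T₂/T₁) = 268 × 4.18 × ln(278.67/348.55) = -251 J/K.

ΔS = -251 J/K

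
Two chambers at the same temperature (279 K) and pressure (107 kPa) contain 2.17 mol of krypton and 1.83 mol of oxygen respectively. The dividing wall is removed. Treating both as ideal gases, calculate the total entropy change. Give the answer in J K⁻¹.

Mole fractions: x_A = 2.17/4 = 0.542, x_B = 0.458.
ΔS_mix = −R(n_A ln x_A + n_B ln x_B) = −8.314 × (2.17 ln 0.542 + 1.83 ln 0.458) = 22.9 J/K.

ΔS_mix = 22.9 J/K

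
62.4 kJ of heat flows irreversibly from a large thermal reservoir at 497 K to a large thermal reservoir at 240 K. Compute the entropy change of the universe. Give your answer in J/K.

ΔS_hot = −Q/T_H = −62400/497 = -125.6 J/K and ΔS_cold = +Q/T_C = 62400/240 = 260 J/K.
ΔS_total = -125.6 + 260 = 134 J/K, positive as the second law requires.

ΔS_total = 134 J/K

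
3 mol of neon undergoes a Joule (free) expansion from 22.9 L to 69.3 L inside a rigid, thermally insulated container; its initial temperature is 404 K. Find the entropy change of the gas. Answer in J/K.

For an ideal gas in free expansion Q = 0 and W = 0, so T is unchanged.
Entropy is a state function; using a reversible isothermal path, ΔS_gas = nR ln(V₂/V₁) = 3 × 8.314 × ln(69.3/22.9) = 27.6 J/K.

ΔS_gas = 27.6 J/K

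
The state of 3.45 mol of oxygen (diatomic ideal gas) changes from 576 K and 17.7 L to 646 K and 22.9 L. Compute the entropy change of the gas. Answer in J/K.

Entropy is a state function: ΔS = nC_V ln(T₂/T₁) + nR ln(V₂/V₁), with C_V = 5R/2 = 20.79 J mol⁻¹ K⁻¹ for a diatomic ideal gas.
ΔS = 3.45 × [20.79 × ln(646/576) + 8.314 × ln(22.9/17.7)] = 15.6 J/K.

ΔS = 15.6 J/K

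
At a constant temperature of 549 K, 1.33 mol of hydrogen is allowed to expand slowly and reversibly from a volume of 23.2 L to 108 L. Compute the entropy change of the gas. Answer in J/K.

For an isothermal ideal gas ΔS_gas = nR ln(V₂/V₁) = 1.33 × 8.314 × ln(108/23.2) = 17 J/K.

ΔS_gas = 17 J/K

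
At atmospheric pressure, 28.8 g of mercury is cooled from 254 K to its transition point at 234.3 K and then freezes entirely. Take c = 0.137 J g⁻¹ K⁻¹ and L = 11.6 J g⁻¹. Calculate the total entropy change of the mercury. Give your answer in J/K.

Cooling step: ΔS₁ = m c ln(T_tr/T_i) = 28.8 × 0.137 × ln(234.3/254) = -0.3185 J/K.
Phase change: ΔS₂ = −mL/T_tr = −28.8 × 11.6 / 234.3 = -1.426 J/K.
ΔS_total = (-0.3185) + (-1.426) = -1.74 J/K.

ΔS = -1.74 J/K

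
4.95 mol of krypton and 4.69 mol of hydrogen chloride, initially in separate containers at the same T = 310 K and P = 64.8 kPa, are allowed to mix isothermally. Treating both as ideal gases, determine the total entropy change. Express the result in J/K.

ΔS_mix = 55.5 J/K

Mole fractions: x_A = 4.95/9.64 = 0.513, x_B = 0.487.
ΔS_mix = −R(n_A ln x_A + n_B ln x_B) = −8.314 × (4.95 ln 0.513 + 4.69 ln 0.487) = 55.5 J/K.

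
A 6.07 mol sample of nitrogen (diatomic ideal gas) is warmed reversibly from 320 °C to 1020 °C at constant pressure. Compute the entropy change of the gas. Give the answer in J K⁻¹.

ΔS = 138 J/K

In kelvin: T₁ = 593.15 K, T₂ = 1293.15 K. At constant pressure, ΔS = nC_p ln(T₂/T₁) with C_p = 7R/2 = 29.1 J mol⁻¹ K⁻¹.
ΔS = 6.07 × 29.1 × ln(1293.15/593.15) = 138 J/K.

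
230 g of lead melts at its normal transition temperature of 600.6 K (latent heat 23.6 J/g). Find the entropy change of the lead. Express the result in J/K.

ΔS = 9.04 J/K

Heat absorbed by the substance: Q = mL = 230 × 23.6 = 5428 J.
At constant T, ΔS = Q_rev/T = 5428 / 600.6 = 9.04 J/K.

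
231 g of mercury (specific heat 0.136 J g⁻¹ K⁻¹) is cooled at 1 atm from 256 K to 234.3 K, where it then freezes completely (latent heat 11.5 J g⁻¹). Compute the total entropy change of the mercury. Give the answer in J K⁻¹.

ΔS = -14.1 J/K

Cooling step: ΔS₁ = m c ln(T_tr/T_i) = 231 × 0.136 × ln(234.3/256) = -2.783 J/K.
Phase change: ΔS₂ = −mL/T_tr = −231 × 11.5 / 234.3 = -11.34 J/K.
ΔS_total = (-2.783) + (-11.34) = -14.1 J/K.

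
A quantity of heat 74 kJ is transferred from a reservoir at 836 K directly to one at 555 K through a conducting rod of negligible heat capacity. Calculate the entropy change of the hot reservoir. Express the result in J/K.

The hot reservoir loses heat Q, so ΔS_hot = −Q/T_H = −74000/836 = -88.5 J/K.

ΔS_hot = -88.5 J/K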